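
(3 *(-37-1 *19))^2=28224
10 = 10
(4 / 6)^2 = 4 / 9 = 0.44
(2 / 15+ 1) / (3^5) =17 / 3645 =0.00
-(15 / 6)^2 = -25 / 4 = -6.25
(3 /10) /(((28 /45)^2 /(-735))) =-18225 /32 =-569.53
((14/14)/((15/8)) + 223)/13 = 17.19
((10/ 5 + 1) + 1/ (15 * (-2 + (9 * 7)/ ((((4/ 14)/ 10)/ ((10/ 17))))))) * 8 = 990737/ 41280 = 24.00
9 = 9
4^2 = 16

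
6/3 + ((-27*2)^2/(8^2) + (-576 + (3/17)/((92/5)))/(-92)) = 3872261/71944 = 53.82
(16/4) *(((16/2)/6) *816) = 4352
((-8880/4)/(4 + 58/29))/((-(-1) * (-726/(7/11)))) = 1295/3993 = 0.32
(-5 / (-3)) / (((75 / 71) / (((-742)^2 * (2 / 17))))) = 78180088 / 765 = 102196.19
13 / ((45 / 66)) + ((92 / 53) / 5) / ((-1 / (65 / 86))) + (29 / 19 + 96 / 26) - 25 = -8250382 / 8443695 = -0.98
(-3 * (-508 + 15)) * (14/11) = 20706/11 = 1882.36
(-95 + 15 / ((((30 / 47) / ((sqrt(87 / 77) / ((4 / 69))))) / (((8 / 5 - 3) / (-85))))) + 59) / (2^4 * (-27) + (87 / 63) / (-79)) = 59724 / 716717 - 5380137 * sqrt(6699) / 26805215800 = 0.07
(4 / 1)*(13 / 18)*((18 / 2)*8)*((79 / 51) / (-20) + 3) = 155012 / 255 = 607.89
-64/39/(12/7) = -112/117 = -0.96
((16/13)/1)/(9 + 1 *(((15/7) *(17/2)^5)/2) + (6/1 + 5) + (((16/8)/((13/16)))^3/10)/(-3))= 0.00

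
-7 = -7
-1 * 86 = -86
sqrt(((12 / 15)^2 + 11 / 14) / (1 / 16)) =2* sqrt(6986) / 35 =4.78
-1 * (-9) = 9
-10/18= -0.56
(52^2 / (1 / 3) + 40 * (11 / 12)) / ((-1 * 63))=-24446 / 189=-129.34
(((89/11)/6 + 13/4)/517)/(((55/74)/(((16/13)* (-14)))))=-2515408/12198615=-0.21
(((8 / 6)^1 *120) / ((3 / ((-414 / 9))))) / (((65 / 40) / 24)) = -471040 / 13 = -36233.85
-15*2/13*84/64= -315/104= -3.03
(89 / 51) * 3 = 89 / 17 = 5.24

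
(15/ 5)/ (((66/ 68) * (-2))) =-17/ 11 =-1.55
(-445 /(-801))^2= 25 /81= 0.31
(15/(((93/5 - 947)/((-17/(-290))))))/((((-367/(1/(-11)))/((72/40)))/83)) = -38097/1086905732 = -0.00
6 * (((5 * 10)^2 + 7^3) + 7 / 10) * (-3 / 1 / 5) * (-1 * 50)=511866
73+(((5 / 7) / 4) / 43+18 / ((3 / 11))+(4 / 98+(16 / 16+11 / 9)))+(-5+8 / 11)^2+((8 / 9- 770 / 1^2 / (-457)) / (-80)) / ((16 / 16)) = 6689680551319 / 41943880440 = 159.49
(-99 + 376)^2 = 76729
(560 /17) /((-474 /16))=-4480 /4029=-1.11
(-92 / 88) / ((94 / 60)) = -345 / 517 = -0.67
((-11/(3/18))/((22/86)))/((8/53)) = -1709.25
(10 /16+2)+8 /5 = 169 /40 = 4.22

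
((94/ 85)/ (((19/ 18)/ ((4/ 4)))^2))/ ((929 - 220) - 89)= 7614/ 4756175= 0.00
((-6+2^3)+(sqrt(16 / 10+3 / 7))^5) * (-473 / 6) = -2384393 * sqrt(2485) / 257250- 473 / 3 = -619.71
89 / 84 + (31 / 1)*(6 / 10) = 8257 / 420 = 19.66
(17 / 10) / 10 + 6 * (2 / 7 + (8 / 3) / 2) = 6919 / 700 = 9.88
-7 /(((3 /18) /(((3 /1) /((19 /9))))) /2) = -2268 /19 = -119.37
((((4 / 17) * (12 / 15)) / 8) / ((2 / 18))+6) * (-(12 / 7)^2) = -76032 / 4165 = -18.25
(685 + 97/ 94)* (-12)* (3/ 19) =-1160766/ 893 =-1299.85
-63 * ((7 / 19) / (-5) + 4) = -23499 / 95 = -247.36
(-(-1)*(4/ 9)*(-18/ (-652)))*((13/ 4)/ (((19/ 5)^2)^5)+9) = 0.11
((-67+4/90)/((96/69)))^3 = -332798149737899/2985984000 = -111453.43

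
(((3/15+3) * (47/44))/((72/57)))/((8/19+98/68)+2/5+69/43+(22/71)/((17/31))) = 880604267/1442231373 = 0.61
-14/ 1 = -14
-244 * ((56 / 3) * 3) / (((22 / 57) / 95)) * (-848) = 31371997440 / 11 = 2851999767.27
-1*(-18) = 18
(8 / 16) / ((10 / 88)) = 22 / 5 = 4.40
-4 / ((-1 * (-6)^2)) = 1 / 9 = 0.11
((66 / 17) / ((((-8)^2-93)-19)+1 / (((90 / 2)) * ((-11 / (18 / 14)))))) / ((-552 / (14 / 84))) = 4235 / 173425704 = 0.00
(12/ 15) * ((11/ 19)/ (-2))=-22/ 95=-0.23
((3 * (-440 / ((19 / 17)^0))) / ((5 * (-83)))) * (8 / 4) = 528 / 83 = 6.36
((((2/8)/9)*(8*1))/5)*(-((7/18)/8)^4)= -2401/9674588160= -0.00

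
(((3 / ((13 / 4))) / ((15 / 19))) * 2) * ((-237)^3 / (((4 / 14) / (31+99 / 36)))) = -3677198640.23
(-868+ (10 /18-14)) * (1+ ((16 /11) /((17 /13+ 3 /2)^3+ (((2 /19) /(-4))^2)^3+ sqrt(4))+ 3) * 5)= -25232591319941683888 /1756075578238399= -14368.74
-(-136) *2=272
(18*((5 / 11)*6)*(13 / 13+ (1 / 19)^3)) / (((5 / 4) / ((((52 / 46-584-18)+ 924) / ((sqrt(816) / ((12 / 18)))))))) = 1223604480*sqrt(51) / 29500559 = 296.21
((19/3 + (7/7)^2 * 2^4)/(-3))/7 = -67/63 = -1.06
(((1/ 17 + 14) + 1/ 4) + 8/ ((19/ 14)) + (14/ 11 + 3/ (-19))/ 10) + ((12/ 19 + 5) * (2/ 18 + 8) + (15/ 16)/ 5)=169301347/ 2558160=66.18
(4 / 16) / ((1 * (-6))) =-1 / 24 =-0.04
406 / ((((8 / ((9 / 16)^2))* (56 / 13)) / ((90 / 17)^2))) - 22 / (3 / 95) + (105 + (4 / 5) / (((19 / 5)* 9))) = -487.17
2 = 2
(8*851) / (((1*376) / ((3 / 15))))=851 / 235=3.62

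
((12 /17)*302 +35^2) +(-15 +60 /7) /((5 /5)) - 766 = 79224 /119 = 665.75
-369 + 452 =83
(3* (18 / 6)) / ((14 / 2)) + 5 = 44 / 7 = 6.29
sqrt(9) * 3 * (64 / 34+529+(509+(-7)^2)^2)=47719917 / 17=2807053.94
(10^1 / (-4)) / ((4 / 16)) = -10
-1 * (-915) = 915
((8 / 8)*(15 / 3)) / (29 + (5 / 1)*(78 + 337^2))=5 / 568264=0.00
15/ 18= 5/ 6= 0.83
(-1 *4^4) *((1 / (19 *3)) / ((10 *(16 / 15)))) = -8 / 19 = -0.42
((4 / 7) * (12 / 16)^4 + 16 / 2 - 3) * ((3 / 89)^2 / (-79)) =-0.00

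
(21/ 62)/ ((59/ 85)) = 1785/ 3658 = 0.49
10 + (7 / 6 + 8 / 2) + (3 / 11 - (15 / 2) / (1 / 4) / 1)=-961 / 66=-14.56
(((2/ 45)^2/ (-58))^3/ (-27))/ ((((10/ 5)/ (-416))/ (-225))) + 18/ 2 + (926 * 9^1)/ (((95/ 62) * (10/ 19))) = 251364281607441989/ 24302464779375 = 10343.16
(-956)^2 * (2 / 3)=1827872 / 3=609290.67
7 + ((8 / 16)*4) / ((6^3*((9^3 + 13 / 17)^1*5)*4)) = 187578737 / 26796960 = 7.00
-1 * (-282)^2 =-79524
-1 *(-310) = 310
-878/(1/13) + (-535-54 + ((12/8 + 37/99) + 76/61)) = -144934555/12078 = -11999.88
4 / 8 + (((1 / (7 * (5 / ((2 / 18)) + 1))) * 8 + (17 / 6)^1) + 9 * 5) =23357 / 483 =48.36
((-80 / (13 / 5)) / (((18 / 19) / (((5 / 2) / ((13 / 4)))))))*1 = -38000 / 1521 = -24.98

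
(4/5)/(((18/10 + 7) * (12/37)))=37/132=0.28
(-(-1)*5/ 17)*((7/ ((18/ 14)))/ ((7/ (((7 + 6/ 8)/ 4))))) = 1085/ 2448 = 0.44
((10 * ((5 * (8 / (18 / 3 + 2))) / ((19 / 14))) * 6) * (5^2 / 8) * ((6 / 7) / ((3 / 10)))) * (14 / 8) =65625 / 19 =3453.95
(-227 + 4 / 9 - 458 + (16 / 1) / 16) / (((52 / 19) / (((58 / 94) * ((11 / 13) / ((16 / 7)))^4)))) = -14895011379479 / 5146441777152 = -2.89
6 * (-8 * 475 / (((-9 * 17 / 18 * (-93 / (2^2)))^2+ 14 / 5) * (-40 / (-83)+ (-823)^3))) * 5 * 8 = 24222720000 / 578285731063559321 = 0.00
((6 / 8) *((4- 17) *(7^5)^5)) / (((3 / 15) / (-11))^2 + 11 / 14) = -1107487992833993814208940775 / 66578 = -16634443702634410979737.16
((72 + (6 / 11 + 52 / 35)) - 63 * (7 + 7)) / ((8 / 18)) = -1817.93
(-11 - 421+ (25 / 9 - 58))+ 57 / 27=-4366 / 9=-485.11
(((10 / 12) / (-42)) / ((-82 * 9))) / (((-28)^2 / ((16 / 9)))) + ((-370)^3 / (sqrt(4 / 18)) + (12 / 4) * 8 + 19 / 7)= 2190983261 / 82015416- 75979500 * sqrt(2)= -107451212.65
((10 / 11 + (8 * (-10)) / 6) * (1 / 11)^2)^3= -68921000 / 63664587657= -0.00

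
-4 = -4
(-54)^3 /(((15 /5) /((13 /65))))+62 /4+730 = -97521 /10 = -9752.10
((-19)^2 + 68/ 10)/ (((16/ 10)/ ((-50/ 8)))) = -45975/ 32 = -1436.72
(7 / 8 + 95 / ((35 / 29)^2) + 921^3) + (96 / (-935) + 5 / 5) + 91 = 286336463213217 / 366520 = 781230118.99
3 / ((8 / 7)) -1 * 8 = -43 / 8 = -5.38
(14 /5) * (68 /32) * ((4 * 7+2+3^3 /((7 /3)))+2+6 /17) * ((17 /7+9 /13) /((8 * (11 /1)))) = 9.27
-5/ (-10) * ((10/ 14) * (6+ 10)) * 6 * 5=1200/ 7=171.43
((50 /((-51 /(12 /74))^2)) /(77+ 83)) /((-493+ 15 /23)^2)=2645 /202936891430464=0.00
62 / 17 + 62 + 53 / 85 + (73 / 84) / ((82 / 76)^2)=67.02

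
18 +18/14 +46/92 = 277/14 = 19.79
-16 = -16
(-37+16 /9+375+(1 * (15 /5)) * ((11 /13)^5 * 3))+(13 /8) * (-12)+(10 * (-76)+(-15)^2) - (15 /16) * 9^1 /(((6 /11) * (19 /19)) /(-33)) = 32042325467 /106932384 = 299.65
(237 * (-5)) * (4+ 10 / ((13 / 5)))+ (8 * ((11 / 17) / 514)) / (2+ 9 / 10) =-15314344150 / 1647113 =-9297.69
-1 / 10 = -0.10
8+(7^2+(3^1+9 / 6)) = 123 / 2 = 61.50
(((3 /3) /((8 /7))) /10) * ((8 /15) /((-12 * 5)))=-7 /9000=-0.00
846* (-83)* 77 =-5406786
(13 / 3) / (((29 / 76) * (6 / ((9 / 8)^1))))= 247 / 116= 2.13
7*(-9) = -63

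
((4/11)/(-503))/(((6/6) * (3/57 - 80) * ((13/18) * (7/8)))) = 10944/764821057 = 0.00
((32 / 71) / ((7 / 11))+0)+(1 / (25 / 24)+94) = 1188678 / 12425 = 95.67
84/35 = 12/5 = 2.40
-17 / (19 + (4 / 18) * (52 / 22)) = -1683 / 1933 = -0.87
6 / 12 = 1 / 2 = 0.50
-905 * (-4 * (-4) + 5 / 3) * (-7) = 335755 / 3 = 111918.33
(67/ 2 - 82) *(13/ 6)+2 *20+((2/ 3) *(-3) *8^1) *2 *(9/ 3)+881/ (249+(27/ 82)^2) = -351855393/ 2233340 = -157.55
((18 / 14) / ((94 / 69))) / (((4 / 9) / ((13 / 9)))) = 8073 / 2632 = 3.07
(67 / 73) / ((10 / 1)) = 67 / 730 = 0.09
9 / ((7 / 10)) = 90 / 7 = 12.86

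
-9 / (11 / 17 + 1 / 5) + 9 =-13 / 8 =-1.62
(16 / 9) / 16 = 1 / 9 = 0.11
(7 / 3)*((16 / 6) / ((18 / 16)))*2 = 896 / 81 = 11.06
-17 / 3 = -5.67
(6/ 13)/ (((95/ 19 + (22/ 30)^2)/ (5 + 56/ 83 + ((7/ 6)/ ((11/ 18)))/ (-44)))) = 152699175/ 325353028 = 0.47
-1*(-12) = 12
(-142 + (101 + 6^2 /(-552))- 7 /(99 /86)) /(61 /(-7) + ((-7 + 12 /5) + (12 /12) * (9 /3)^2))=7514605 /687654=10.93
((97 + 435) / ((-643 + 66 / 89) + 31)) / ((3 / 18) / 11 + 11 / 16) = -595232 / 480551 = -1.24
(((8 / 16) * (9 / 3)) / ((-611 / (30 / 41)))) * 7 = -315 / 25051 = -0.01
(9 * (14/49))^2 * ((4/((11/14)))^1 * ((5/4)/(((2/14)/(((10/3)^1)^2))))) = 36000/11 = 3272.73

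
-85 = -85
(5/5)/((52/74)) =37/26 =1.42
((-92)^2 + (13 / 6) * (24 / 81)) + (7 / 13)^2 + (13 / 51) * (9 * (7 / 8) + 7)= 8468.72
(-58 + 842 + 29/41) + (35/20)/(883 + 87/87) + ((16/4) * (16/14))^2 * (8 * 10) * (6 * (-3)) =-208201373825/7103824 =-29308.35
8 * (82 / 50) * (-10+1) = -2952 / 25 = -118.08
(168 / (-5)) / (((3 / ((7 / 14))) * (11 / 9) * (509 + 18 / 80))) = -2016 / 224059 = -0.01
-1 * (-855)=855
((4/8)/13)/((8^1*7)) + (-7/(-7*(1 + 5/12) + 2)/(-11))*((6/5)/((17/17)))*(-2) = 1472873/7607600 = 0.19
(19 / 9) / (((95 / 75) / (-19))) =-95 / 3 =-31.67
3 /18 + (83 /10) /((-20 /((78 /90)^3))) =-69851 /675000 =-0.10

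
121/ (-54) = -121/ 54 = -2.24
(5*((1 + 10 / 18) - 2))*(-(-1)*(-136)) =2720 / 9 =302.22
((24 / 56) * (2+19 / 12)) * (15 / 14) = 1.65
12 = 12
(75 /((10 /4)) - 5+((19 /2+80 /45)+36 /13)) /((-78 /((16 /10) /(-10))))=0.08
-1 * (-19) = 19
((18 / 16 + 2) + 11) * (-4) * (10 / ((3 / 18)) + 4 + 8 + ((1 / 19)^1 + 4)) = -163285 / 38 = -4296.97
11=11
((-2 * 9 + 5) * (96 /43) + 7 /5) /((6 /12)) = -11878 /215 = -55.25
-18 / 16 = -9 / 8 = -1.12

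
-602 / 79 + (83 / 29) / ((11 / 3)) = -172367 / 25201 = -6.84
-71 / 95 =-0.75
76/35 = 2.17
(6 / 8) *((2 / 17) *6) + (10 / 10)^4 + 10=196 / 17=11.53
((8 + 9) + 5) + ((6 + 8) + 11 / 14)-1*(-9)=641 / 14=45.79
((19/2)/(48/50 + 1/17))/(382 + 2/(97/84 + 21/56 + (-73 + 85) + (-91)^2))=11252359075/460980527548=0.02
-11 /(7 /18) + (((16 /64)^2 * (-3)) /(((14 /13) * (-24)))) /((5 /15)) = -50649 /1792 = -28.26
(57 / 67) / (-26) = -0.03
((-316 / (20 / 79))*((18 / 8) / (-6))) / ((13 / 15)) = 56169 / 104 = 540.09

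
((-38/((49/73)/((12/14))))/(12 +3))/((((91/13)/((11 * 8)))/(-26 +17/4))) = 10618872/12005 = 884.54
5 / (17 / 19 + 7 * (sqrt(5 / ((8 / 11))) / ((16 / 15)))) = -3307520 / 218309503 + 6064800 * sqrt(110) / 218309503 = 0.28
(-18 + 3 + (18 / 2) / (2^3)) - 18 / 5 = -699 / 40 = -17.48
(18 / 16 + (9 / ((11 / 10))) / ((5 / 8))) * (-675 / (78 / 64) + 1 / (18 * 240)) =-4323454193 / 549120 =-7873.42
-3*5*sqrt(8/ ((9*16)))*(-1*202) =505*sqrt(2) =714.18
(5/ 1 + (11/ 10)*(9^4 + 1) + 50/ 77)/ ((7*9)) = 2781182/ 24255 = 114.66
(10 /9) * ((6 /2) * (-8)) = -80 /3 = -26.67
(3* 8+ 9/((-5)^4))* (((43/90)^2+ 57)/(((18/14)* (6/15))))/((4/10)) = 16233949529/2430000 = 6680.64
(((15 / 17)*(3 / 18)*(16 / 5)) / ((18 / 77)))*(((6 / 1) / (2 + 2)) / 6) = 77 / 153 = 0.50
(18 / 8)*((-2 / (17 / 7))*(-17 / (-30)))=-21 / 20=-1.05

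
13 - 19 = -6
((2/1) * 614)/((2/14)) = 8596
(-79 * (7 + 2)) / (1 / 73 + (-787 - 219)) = 17301 / 24479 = 0.71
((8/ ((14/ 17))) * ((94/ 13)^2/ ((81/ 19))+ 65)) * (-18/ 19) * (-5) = 719214920/ 202293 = 3555.31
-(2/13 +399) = -5189/13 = -399.15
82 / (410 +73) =82 / 483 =0.17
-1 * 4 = -4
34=34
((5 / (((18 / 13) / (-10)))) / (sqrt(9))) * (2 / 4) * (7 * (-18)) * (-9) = -6825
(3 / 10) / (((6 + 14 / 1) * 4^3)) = 0.00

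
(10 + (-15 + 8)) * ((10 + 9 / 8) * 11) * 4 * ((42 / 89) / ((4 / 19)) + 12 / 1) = 83655 / 4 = 20913.75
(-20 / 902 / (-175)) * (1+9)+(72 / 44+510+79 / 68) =10007793 / 19516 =512.80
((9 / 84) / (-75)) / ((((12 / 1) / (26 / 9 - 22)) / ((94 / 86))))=47 / 18900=0.00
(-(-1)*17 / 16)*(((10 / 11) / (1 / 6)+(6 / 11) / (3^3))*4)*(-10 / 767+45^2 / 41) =7153588355 / 6226506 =1148.89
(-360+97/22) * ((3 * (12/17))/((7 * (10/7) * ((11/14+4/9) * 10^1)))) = -4435641/724625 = -6.12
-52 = -52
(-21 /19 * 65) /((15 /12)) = -1092 /19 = -57.47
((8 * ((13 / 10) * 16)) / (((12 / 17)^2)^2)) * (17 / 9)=18458141 / 14580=1265.99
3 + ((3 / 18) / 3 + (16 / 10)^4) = 108103 / 11250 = 9.61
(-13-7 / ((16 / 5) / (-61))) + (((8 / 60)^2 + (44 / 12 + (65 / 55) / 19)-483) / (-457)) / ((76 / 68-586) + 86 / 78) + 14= 134.44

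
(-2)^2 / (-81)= -4 / 81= -0.05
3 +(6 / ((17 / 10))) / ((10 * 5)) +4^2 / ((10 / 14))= 433 / 17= 25.47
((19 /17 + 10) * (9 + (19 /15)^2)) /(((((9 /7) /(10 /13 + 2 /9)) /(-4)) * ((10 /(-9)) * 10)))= 13562024 /414375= 32.73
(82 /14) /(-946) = -41 /6622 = -0.01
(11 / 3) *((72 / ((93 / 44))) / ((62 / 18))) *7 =243936 / 961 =253.84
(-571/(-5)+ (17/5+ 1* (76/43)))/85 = 25664/18275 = 1.40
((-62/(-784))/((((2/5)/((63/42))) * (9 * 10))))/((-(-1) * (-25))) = -31/235200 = -0.00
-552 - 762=-1314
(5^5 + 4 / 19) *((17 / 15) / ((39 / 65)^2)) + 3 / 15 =8412196 / 855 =9838.83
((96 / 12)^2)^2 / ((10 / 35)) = 14336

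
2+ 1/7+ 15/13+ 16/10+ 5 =4503/455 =9.90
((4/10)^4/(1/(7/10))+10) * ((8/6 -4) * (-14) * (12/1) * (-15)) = -67320.42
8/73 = 0.11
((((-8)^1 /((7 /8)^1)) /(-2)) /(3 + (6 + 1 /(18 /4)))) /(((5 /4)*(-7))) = -1152 /20335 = -0.06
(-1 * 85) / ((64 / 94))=-3995 / 32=-124.84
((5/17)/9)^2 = 25/23409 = 0.00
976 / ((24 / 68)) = 2765.33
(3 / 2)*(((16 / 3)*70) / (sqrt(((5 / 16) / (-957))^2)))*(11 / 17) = 18864384 / 17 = 1109669.65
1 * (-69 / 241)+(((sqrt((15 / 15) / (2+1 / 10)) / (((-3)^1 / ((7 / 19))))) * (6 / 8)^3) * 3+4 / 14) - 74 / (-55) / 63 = 2477 / 119295 - 9 * sqrt(210) / 1216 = -0.09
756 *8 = 6048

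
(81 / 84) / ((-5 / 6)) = -81 / 70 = -1.16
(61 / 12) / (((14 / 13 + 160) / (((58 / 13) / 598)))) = 1769 / 7513272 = 0.00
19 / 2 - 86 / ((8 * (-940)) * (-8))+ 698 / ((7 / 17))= 358929299 / 210560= 1704.64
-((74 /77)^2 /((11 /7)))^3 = -164206490176 /808776058013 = -0.20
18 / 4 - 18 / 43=351 / 86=4.08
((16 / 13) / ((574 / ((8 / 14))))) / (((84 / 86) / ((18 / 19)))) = 4128 / 3473561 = 0.00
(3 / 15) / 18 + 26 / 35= 95 / 126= 0.75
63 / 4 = 15.75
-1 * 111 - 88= -199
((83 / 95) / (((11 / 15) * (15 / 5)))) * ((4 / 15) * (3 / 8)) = 83 / 2090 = 0.04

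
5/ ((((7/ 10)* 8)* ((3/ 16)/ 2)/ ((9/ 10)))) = 60/ 7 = 8.57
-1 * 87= -87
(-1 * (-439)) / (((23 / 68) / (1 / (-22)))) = -14926 / 253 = -59.00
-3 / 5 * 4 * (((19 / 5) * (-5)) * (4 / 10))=456 / 25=18.24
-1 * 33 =-33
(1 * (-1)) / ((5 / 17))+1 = -12 / 5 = -2.40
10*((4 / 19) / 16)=5 / 38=0.13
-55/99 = -5/9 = -0.56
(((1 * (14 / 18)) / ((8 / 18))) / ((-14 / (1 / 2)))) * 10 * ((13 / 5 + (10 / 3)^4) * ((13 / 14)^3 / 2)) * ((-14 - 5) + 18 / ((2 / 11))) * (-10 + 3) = 17662.42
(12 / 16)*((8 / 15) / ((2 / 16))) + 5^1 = 41 / 5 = 8.20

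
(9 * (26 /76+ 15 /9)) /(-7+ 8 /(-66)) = -22671 /8930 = -2.54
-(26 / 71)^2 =-676 / 5041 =-0.13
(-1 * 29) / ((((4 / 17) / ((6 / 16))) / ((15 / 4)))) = -22185 / 128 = -173.32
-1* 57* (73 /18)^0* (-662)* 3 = 113202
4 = 4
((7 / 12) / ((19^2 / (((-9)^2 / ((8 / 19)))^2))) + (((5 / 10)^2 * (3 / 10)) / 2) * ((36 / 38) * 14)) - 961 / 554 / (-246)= 49969294901 / 828606720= 60.31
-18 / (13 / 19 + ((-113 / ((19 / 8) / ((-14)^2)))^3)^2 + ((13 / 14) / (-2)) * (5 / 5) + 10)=-23711124024 / 866373265390630411421397745022711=-0.00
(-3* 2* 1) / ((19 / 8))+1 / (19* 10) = -479 / 190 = -2.52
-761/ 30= -25.37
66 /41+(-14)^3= -112438 /41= -2742.39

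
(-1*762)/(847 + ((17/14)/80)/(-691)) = -589727040/655510223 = -0.90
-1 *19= -19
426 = 426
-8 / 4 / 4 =-1 / 2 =-0.50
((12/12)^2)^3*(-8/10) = -4/5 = -0.80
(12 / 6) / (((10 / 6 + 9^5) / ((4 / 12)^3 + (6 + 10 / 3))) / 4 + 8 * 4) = 253 / 203344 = 0.00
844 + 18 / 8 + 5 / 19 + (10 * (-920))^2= 6432704335 / 76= 84640846.51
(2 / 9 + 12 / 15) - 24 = -1034 / 45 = -22.98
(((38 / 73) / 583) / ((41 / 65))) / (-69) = -2470 / 120399411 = -0.00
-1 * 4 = -4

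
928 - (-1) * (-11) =917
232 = 232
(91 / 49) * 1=13 / 7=1.86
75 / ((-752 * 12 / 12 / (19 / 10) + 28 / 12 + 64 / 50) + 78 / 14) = -748125 / 3856382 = -0.19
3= 3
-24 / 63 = -8 / 21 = -0.38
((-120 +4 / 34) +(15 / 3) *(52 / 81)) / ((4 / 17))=-80329 / 162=-495.86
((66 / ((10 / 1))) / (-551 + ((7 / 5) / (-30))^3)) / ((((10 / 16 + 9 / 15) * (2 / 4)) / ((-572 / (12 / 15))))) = 1274130000000 / 91121641807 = 13.98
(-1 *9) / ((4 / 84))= -189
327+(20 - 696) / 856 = 69809 / 214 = 326.21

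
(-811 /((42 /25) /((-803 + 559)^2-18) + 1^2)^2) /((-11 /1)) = 73.72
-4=-4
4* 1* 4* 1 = 16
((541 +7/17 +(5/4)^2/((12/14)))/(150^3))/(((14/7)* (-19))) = -46661/11016000000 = -0.00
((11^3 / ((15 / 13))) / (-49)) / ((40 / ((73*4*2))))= -1263119 / 3675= -343.71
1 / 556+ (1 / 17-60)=-566547 / 9452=-59.94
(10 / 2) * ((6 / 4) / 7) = 15 / 14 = 1.07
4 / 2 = 2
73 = 73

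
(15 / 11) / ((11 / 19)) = 285 / 121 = 2.36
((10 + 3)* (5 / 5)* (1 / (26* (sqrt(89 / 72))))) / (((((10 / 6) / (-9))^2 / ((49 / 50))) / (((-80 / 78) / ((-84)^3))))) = 27* sqrt(178) / 16198000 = 0.00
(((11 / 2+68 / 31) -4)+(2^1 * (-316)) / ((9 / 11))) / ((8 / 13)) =-5576519 / 4464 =-1249.22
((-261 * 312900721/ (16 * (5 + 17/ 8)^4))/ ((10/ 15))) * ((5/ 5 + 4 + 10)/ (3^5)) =-44562560/ 243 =-183385.02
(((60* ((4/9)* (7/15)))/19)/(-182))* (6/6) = -8/2223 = -0.00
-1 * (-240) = 240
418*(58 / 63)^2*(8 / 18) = 5624608 / 35721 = 157.46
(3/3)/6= 1/6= 0.17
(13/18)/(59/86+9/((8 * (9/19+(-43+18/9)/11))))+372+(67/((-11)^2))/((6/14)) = 32541352535/86681133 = 375.41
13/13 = 1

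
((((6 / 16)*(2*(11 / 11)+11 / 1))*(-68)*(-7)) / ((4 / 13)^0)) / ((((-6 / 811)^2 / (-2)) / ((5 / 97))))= -5087471935 / 1164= -4370680.36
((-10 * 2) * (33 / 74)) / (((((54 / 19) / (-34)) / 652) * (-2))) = -34783.12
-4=-4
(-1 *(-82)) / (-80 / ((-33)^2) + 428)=44649 / 233006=0.19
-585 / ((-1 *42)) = 195 / 14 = 13.93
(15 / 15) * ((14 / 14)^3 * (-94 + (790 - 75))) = 621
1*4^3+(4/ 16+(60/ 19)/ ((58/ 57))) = 7813/ 116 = 67.35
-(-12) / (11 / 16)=192 / 11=17.45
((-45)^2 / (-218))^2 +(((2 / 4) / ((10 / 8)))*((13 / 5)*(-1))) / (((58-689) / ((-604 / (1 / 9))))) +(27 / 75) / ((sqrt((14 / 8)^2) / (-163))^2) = 117571361593023 / 36734863900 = 3200.54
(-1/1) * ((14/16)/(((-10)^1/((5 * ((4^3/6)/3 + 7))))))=665/144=4.62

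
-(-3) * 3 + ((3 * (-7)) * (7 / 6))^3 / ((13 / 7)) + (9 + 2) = -7898.68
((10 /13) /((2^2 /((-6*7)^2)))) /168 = 105 /52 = 2.02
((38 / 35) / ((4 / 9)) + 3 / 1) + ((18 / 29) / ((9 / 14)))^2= 375301 / 58870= 6.38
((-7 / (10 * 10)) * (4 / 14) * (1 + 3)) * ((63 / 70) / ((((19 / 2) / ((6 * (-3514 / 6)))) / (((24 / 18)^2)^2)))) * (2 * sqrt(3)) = 3598336 * sqrt(3) / 21375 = 291.58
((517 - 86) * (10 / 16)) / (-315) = -431 / 504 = -0.86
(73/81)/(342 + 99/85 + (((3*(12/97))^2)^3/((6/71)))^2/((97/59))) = 417613309447739200807580752285/159015639789308449017943324008993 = 0.00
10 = 10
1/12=0.08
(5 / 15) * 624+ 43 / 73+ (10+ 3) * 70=81657 / 73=1118.59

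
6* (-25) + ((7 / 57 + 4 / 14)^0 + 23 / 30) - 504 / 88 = -50807 / 330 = -153.96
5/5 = 1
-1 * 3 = -3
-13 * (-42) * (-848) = -463008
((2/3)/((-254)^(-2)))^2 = 16649257024/9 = 1849917447.11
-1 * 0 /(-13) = 0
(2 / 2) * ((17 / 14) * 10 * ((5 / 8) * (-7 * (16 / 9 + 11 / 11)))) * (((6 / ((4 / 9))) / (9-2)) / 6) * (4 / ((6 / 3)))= -10625 / 112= -94.87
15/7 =2.14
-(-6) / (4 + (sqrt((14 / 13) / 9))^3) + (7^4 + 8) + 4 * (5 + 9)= 7899911434 / 3202883-7371 * sqrt(182) / 6405766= 2466.48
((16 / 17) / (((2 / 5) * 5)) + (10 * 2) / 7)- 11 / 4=275 / 476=0.58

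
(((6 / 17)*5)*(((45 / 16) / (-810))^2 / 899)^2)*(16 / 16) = 5 / 15753860863229952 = 0.00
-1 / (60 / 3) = -1 / 20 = -0.05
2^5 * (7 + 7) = 448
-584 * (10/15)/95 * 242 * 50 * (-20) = 56531200/57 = 991775.44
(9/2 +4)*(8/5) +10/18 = 637/45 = 14.16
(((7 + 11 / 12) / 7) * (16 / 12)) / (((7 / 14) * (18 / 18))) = 190 / 63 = 3.02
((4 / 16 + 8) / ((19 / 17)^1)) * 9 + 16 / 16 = 5125 / 76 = 67.43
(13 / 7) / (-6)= -13 / 42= -0.31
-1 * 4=-4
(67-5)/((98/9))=279/49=5.69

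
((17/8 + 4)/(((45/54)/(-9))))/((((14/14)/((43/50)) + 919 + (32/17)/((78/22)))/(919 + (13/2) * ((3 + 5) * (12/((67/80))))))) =-4205226858651/35172396380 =-119.56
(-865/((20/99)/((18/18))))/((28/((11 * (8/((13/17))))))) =-3202749/182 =-17597.52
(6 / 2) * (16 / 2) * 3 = 72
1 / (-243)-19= -4618 / 243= -19.00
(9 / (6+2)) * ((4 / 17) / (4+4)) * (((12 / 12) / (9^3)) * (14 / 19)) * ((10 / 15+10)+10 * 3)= 427 / 313956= 0.00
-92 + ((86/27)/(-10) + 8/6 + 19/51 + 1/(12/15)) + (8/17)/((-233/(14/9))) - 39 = -274566697/2138940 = -128.37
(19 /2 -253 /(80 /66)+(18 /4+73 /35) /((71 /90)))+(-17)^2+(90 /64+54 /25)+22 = 49178881 /397600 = 123.69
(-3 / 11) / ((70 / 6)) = -9 / 385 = -0.02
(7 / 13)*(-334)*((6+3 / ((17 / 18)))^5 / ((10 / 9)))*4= -299086390407168 / 7099285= -42129086.30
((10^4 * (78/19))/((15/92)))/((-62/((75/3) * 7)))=-418600000/589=-710696.10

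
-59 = -59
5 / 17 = 0.29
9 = 9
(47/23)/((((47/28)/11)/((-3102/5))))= -8307.97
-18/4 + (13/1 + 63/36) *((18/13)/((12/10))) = 651/52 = 12.52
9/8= 1.12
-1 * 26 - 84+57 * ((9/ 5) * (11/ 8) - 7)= -14717/ 40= -367.92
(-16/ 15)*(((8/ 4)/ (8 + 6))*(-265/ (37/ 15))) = 4240/ 259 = 16.37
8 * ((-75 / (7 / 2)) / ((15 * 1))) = -80 / 7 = -11.43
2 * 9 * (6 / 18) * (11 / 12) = 11 / 2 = 5.50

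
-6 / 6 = -1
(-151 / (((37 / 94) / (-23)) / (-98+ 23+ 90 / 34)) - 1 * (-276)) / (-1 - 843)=100343664 / 132719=756.06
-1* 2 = -2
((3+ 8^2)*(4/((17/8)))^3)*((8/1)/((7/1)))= 17563648/34391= 510.70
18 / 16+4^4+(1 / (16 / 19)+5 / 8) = 4143 / 16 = 258.94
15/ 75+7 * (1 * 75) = 2626/ 5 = 525.20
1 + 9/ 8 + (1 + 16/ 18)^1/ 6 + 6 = 8.44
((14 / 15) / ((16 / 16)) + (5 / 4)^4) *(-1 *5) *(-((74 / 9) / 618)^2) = 17740871 / 5939682048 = 0.00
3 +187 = 190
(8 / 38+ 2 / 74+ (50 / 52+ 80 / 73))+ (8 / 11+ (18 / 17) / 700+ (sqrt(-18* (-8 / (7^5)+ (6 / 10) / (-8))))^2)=918880335906061 / 209678231062300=4.38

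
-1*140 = -140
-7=-7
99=99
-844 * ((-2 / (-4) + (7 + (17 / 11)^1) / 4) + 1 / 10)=-127022 / 55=-2309.49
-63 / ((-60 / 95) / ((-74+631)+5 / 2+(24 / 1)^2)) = 906129 / 8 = 113266.12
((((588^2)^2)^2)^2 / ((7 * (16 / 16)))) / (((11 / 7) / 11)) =204191292055755966989529929302376496670703616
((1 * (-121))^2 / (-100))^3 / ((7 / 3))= -9415285130163 / 7000000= -1345040.73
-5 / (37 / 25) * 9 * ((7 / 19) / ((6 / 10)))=-13125 / 703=-18.67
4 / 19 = 0.21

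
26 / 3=8.67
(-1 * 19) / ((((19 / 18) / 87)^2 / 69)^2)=-28632891815454096 / 6859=-4174499462815.88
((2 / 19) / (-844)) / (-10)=0.00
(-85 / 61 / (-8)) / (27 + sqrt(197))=2295 / 259616 - 85 * sqrt(197) / 259616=0.00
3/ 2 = 1.50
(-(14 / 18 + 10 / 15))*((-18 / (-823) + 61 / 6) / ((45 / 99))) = -7194473 / 222210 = -32.38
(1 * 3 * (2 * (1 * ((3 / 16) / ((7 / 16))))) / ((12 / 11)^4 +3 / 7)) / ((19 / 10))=175692 / 239495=0.73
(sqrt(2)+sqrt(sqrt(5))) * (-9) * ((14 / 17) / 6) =-21 * 5^(1 / 4) / 17 - 21 * sqrt(2) / 17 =-3.59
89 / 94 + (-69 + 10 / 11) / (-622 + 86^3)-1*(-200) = 33007442670 / 164259689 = 200.95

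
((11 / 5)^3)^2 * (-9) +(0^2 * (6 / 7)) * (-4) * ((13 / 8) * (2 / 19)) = -15944049 / 15625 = -1020.42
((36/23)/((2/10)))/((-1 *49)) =-180/1127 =-0.16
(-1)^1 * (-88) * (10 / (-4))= -220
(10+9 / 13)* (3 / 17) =417 / 221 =1.89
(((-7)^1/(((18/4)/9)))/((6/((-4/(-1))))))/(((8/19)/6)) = -133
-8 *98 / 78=-392 / 39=-10.05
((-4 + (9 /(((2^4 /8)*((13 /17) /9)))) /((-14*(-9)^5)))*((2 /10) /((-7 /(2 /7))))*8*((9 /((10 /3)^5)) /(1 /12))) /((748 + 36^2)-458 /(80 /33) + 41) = 4245628 /117424978125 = 0.00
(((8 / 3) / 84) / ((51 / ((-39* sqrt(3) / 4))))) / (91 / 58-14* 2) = 377* sqrt(3) / 1641843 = 0.00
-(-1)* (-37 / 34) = -37 / 34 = -1.09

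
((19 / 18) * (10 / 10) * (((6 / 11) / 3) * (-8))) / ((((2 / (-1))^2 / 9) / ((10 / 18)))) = -1.92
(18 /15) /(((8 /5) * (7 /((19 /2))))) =57 /56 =1.02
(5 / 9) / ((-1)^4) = 0.56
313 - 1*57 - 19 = 237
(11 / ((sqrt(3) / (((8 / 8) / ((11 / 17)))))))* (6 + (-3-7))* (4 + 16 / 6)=-1360* sqrt(3) / 9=-261.73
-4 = -4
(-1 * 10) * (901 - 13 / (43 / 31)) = -383400 / 43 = -8916.28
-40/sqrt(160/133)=-36.47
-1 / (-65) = 0.02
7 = 7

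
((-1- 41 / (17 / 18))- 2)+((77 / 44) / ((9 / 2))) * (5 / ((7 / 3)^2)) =-10961 / 238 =-46.05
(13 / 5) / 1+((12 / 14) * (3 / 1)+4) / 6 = 388 / 105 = 3.70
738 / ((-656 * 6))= -3 / 16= -0.19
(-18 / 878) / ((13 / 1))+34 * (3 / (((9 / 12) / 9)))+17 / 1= 7082378 / 5707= 1241.00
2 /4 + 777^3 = 469097433.50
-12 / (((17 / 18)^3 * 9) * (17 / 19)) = -147744 / 83521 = -1.77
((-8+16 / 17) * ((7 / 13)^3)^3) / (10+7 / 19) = -92006223960 / 35514468400177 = -0.00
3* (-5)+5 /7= -100 /7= -14.29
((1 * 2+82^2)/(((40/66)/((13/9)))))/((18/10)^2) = 801515/162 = 4947.62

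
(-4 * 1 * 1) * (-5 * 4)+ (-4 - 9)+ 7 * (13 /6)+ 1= 499 /6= 83.17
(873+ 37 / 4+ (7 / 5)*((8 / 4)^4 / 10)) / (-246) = -29483 / 8200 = -3.60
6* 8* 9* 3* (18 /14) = 11664 /7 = 1666.29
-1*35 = -35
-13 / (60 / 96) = -104 / 5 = -20.80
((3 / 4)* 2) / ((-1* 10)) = -3 / 20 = -0.15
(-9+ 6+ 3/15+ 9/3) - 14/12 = -29/30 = -0.97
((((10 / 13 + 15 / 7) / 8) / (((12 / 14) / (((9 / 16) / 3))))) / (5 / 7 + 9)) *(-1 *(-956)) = 443345 / 56576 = 7.84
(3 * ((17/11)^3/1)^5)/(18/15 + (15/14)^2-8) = -8415523771438858431420/23137777610393290889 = -363.71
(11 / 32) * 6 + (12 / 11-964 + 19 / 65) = -10988741 / 11440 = -960.55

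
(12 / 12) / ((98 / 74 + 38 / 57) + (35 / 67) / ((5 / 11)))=7437 / 23354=0.32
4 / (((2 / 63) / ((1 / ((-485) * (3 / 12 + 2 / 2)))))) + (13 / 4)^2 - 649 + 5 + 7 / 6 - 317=-110519317 / 116400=-949.48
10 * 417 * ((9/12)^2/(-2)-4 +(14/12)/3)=-779095/48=-16231.15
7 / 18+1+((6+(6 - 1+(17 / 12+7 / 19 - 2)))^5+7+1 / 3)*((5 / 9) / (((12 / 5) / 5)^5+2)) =627193496173759920805225 / 15669198853248448512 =40027.16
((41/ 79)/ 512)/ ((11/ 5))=205/ 444928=0.00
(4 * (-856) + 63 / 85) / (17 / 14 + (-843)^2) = -4073678 / 845673755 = -0.00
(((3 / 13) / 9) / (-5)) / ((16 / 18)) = -3 / 520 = -0.01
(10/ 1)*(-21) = -210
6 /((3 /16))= 32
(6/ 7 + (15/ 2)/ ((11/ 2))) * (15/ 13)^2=38475/ 13013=2.96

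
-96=-96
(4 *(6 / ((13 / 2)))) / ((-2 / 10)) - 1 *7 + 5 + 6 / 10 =-1291 / 65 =-19.86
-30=-30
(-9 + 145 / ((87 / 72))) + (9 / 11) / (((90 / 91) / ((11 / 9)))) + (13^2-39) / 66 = 112841 / 990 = 113.98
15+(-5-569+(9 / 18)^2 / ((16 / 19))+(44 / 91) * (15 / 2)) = -3232767 / 5824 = -555.08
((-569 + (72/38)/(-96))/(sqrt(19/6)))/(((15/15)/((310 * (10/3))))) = -330420.20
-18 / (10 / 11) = -99 / 5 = -19.80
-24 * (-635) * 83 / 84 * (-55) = -5797550 / 7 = -828221.43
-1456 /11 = -132.36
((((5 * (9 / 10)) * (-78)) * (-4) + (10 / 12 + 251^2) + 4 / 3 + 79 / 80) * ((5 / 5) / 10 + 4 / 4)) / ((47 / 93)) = 140190.51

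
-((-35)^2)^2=-1500625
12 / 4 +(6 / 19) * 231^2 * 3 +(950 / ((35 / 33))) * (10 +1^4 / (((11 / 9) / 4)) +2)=1220475 / 19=64235.53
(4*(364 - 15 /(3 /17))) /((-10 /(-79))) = 44082 /5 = 8816.40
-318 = -318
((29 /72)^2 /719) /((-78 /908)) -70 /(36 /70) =-9893055707 /72682272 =-136.11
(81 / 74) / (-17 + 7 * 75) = 81 / 37592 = 0.00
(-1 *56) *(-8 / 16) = 28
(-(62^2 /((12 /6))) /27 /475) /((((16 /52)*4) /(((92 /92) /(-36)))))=12493 /3693600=0.00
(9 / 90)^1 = 1 / 10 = 0.10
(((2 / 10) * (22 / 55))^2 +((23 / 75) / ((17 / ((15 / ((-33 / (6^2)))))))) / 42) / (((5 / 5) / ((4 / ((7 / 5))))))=-2056 / 1145375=-0.00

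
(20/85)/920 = 1/3910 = 0.00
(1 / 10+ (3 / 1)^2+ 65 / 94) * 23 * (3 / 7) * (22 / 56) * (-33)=-57633147 / 46060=-1251.26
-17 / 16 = -1.06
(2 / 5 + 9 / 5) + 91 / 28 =109 / 20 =5.45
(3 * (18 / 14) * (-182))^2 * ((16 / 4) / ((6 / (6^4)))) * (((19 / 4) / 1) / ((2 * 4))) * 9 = 2275276068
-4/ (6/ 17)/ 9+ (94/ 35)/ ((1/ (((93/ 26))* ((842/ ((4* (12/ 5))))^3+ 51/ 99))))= 34497425630557/ 5322240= 6481749.34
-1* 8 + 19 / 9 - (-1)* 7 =10 / 9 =1.11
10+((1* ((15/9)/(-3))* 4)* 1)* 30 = -170/3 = -56.67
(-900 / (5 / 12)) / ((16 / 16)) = -2160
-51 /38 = -1.34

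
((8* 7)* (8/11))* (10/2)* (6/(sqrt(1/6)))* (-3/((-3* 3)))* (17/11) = 76160* sqrt(6)/121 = 1541.76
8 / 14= 4 / 7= 0.57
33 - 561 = -528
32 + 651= 683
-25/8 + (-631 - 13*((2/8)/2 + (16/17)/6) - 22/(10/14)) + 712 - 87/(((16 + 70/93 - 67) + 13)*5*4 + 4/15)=960876194/22075095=43.53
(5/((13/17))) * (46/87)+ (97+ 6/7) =101.31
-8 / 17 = -0.47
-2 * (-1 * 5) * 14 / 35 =4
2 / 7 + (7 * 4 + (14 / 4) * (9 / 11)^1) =4797 / 154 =31.15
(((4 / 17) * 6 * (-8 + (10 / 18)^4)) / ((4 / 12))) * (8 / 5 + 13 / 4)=-10061422 / 61965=-162.37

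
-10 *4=-40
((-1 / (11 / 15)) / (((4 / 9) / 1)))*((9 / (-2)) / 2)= 1215 / 176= 6.90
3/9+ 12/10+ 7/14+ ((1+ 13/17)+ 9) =6527/510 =12.80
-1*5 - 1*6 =-11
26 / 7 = 3.71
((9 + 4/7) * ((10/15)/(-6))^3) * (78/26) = -67/1701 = -0.04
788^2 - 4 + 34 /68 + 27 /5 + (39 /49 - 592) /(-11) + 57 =3347495321 /5390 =621056.65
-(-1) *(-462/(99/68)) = -952/3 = -317.33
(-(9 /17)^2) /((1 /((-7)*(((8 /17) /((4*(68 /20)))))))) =0.07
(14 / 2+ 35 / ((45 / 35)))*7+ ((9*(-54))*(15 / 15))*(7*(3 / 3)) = -28462 / 9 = -3162.44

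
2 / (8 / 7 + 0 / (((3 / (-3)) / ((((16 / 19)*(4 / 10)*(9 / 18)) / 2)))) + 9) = 14 / 71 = 0.20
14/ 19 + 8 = 8.74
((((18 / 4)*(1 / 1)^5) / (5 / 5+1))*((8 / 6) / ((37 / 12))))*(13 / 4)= 117 / 37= 3.16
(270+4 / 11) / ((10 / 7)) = 10409 / 55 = 189.25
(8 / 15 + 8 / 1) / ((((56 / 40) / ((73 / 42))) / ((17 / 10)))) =39712 / 2205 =18.01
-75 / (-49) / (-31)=-0.05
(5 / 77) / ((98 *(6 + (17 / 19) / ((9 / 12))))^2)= 3249 / 24862258960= 0.00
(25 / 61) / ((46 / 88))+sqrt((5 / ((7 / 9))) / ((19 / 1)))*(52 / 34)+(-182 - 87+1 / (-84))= -31611191 / 117852+78*sqrt(665) / 2261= -267.34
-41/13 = -3.15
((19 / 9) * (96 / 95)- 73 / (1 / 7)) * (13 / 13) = -7633 / 15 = -508.87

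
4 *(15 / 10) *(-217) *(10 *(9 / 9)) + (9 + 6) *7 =-12915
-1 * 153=-153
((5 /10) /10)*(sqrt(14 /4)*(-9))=-9*sqrt(14) /40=-0.84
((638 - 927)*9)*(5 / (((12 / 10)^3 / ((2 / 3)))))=-180625 / 36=-5017.36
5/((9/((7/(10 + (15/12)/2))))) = 56/153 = 0.37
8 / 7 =1.14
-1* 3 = -3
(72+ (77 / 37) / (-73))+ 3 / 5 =980078 / 13505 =72.57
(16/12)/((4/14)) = 14/3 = 4.67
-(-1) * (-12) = -12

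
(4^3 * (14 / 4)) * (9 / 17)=2016 / 17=118.59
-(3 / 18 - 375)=2249 / 6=374.83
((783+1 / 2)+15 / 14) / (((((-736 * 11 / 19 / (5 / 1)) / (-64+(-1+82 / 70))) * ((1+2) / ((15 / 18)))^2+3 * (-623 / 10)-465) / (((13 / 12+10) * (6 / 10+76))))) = -2120458055830 / 2020205871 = -1049.62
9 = 9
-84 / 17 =-4.94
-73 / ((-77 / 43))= 3139 / 77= 40.77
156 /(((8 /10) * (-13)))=-15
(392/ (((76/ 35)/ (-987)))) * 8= -27083280/ 19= -1425435.79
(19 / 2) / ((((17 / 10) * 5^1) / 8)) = 152 / 17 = 8.94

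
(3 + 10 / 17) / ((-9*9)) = -61 / 1377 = -0.04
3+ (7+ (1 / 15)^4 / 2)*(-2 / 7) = 354374 / 354375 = 1.00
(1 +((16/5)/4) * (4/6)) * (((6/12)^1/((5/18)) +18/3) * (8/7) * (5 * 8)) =19136/35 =546.74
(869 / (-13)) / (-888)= 869 / 11544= 0.08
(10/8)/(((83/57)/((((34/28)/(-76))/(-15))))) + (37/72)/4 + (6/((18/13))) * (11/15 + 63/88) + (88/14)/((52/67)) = 96431701/6646640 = 14.51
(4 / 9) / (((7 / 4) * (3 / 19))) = 1.61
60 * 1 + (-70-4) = -14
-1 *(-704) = 704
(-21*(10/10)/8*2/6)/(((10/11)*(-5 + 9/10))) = 77/328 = 0.23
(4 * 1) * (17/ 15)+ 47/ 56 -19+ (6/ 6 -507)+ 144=-315527/ 840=-375.63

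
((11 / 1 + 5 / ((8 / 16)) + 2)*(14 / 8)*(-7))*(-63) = 71001 / 4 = 17750.25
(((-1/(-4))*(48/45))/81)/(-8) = -1/2430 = -0.00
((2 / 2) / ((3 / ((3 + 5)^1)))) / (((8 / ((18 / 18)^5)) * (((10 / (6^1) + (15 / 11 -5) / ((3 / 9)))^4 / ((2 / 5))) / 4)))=0.00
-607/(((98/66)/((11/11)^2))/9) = -180279/49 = -3679.16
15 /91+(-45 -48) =-8448 /91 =-92.84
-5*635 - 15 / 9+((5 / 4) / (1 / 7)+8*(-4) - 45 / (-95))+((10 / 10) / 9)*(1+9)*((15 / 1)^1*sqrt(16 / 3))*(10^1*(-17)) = -9742.75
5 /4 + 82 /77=713 /308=2.31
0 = 0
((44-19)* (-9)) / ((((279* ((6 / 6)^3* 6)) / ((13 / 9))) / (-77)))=25025 / 1674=14.95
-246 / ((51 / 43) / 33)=-116358 / 17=-6844.59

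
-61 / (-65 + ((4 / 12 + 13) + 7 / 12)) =732 / 613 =1.19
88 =88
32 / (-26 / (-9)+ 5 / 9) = 288 / 31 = 9.29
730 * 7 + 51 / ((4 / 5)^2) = 83035 / 16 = 5189.69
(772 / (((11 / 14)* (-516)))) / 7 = -386 / 1419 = -0.27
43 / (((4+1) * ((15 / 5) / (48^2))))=33024 / 5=6604.80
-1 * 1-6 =-7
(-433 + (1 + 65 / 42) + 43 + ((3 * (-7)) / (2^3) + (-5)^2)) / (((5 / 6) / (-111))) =6807963 / 140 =48628.31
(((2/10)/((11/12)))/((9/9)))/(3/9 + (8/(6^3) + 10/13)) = 1053/5500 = 0.19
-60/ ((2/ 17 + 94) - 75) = -204/ 65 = -3.14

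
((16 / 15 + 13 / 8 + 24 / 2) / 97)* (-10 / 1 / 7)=-1763 / 8148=-0.22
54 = 54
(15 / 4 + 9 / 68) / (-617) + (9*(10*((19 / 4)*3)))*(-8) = -107617206 / 10489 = -10260.01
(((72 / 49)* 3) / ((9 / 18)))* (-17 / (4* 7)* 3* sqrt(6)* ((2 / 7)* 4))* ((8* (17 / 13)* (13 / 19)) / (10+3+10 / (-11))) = -65919744* sqrt(6) / 6067327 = -26.61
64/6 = 32/3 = 10.67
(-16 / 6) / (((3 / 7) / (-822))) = 15344 / 3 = 5114.67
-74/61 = -1.21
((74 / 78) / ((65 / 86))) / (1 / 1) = 3182 / 2535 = 1.26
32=32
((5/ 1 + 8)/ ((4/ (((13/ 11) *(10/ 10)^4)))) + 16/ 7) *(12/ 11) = 5661/ 847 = 6.68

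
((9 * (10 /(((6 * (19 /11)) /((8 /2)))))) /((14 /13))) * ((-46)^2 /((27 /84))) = 12103520 /57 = 212342.46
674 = 674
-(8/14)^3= -64/343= -0.19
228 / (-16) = -57 / 4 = -14.25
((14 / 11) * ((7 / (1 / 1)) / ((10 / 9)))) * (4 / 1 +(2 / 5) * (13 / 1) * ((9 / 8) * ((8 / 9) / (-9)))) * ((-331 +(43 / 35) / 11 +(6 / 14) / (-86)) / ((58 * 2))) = -536837973 / 6858500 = -78.27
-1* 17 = -17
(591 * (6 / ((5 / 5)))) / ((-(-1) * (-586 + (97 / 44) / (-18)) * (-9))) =312048 / 464209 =0.67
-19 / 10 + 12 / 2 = 41 / 10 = 4.10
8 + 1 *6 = 14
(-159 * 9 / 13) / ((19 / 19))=-110.08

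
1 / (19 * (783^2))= 1 / 11648691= 0.00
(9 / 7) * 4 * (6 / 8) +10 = 97 / 7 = 13.86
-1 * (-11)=11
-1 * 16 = -16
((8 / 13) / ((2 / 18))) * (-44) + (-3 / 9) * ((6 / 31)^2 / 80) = -60888999 / 249860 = -243.69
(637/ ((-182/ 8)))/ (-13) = 28/ 13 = 2.15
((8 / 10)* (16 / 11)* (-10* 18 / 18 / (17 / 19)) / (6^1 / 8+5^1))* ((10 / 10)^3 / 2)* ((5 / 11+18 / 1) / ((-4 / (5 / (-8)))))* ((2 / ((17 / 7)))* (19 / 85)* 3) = -24623088 / 13672879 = -1.80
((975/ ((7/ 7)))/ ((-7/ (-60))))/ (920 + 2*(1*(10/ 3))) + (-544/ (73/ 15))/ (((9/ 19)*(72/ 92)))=-560977835/ 1917783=-292.51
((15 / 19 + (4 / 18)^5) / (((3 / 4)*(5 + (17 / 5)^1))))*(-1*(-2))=17726860 / 70681653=0.25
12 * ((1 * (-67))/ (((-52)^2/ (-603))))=121203/ 676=179.29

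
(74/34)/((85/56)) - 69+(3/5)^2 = -485564/7225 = -67.21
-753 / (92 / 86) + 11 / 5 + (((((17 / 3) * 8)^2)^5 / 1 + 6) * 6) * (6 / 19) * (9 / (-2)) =-312563275985992187.25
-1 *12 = -12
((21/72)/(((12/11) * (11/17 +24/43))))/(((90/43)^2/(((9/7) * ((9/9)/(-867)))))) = -874577/11646115200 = -0.00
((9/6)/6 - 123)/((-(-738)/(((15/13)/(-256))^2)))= -12275/3632791552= -0.00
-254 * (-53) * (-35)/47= -471170/47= -10024.89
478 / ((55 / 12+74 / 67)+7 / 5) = 1921560 / 28493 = 67.44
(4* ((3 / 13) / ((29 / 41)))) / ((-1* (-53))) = 492 / 19981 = 0.02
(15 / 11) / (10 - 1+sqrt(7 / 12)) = 324 / 2123 - 6*sqrt(21) / 2123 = 0.14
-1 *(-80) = 80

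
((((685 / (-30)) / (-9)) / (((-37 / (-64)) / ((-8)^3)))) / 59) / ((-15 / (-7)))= -15712256 / 884115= -17.77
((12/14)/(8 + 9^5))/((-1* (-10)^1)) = 3/2066995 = 0.00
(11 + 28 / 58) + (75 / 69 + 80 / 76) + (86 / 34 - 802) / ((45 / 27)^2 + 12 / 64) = -23549214268 / 91993307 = -255.99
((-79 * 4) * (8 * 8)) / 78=-10112 / 39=-259.28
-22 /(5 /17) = -374 /5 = -74.80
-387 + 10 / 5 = -385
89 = 89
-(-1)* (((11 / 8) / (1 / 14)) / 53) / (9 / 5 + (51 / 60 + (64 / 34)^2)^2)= 643111700 / 37361797157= 0.02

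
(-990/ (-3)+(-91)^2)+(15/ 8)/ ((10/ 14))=68909/ 8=8613.62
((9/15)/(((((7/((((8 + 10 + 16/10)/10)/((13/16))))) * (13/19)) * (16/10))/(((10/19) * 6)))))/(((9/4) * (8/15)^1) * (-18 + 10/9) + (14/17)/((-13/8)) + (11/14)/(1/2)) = -179928/5792579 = -0.03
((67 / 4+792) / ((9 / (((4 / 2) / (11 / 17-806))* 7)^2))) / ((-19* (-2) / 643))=29456366905 / 64105670502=0.46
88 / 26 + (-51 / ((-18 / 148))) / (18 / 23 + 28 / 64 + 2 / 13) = 79105172 / 256347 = 308.59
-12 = -12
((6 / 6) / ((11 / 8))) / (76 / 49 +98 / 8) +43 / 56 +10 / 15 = 7434379 / 4998840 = 1.49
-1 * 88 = -88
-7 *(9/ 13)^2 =-567/ 169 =-3.36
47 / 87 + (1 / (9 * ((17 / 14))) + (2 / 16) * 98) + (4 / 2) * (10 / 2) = 406105 / 17748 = 22.88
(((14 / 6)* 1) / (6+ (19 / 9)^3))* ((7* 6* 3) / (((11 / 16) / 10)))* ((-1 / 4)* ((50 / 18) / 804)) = -1984500 / 8278721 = -0.24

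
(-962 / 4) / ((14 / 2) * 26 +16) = -481 / 396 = -1.21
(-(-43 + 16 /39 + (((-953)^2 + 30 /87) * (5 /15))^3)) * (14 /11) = -35312582912301435.56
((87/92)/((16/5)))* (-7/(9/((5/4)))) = -5075/17664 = -0.29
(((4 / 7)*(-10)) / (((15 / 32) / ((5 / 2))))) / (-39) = 640 / 819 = 0.78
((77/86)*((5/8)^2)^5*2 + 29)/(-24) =-1339708007653/1108101562368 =-1.21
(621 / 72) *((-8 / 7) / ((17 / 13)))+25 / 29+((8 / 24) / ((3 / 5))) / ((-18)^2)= -67161553 / 10063116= -6.67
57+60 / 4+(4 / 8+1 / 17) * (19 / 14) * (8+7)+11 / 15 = 84.11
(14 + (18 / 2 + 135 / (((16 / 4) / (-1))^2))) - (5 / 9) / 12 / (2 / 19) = 13391 / 432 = 31.00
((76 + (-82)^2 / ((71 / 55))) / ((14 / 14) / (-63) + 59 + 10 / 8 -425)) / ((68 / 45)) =-1063737360 / 110948647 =-9.59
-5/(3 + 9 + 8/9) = -45/116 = -0.39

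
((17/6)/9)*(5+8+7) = 170/27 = 6.30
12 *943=11316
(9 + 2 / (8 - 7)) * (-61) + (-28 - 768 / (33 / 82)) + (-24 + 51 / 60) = -578713 / 220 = -2630.51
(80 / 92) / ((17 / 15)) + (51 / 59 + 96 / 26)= 1596645 / 299897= 5.32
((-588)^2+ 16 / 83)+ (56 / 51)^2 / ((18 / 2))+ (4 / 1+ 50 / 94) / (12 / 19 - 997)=597705736887610291 / 1728750693879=345744.32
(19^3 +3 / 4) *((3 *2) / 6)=6859.75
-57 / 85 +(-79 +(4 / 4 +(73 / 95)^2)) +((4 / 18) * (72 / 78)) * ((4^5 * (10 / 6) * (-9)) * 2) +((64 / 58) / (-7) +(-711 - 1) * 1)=-2871379165638 / 404888575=-7091.78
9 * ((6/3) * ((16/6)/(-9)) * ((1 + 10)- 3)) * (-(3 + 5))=1024/3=341.33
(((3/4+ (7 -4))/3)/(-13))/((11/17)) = -85/572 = -0.15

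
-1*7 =-7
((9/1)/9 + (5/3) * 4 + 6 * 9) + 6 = 203/3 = 67.67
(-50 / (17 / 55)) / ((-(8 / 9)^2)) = 111375 / 544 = 204.73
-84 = -84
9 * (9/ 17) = 81/ 17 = 4.76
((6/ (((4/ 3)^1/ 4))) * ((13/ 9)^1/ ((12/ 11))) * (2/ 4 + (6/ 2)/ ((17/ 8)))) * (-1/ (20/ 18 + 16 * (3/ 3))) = -2535/ 952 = -2.66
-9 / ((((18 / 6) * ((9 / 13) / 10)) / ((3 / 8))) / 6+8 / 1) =-585 / 526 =-1.11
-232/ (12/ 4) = -232/ 3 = -77.33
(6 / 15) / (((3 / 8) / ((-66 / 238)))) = -176 / 595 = -0.30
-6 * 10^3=-6000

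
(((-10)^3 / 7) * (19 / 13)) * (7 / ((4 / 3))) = -14250 / 13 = -1096.15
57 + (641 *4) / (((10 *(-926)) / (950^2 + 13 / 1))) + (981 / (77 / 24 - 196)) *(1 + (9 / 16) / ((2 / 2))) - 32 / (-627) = -3356009580850579 / 13432227270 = -249847.59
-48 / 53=-0.91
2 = 2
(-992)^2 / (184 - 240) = -123008 / 7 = -17572.57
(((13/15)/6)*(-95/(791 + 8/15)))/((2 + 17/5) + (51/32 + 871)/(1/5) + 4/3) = -98800/24903106961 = -0.00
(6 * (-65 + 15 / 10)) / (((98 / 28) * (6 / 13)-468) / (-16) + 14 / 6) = -12.10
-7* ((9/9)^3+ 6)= -49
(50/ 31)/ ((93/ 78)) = 1300/ 961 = 1.35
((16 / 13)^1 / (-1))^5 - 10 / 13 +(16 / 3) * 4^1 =19760194 / 1113879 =17.74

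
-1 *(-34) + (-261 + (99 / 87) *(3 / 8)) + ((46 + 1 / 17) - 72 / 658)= -234373205 / 1297576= -180.62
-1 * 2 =-2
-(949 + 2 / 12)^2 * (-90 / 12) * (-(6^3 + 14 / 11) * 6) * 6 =-581361973125 / 11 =-52851088465.91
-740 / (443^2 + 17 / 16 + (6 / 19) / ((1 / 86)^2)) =-44992 / 12074007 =-0.00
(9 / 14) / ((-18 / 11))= -11 / 28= -0.39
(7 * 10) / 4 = 35 / 2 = 17.50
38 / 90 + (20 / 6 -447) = -19946 / 45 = -443.24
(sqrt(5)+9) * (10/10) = sqrt(5)+9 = 11.24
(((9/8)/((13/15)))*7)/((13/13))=9.09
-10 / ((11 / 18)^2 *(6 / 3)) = -1620 / 121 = -13.39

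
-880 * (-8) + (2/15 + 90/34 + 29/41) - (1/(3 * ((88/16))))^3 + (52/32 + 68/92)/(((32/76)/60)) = 340150342809643/46088483760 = 7380.38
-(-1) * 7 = 7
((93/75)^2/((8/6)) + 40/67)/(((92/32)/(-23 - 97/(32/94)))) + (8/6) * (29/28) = -30109044187/161805000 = -186.08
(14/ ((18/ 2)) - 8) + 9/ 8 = -383/ 72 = -5.32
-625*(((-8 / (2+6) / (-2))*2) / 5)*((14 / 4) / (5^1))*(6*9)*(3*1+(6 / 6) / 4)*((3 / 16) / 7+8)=-7888725 / 64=-123261.33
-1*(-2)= 2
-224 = -224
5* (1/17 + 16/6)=695/51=13.63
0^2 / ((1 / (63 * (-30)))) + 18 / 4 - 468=-927 / 2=-463.50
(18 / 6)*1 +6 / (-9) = 7 / 3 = 2.33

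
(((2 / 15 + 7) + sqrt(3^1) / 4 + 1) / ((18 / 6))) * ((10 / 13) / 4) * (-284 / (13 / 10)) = -173240 / 1521-1775 * sqrt(3) / 507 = -119.96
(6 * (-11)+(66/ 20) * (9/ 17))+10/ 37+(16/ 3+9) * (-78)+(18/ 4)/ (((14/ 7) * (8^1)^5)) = -487238570351/ 412221440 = -1181.98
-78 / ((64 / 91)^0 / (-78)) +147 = 6231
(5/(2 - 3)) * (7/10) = -7/2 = -3.50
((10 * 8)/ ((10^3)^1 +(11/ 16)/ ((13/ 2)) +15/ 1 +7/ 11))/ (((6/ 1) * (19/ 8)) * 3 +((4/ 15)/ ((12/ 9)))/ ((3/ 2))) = 5491200/ 2989849157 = 0.00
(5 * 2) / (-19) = -10 / 19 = -0.53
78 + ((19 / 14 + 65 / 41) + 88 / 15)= 747427 / 8610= 86.81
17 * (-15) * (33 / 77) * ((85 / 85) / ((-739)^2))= -765 / 3822847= -0.00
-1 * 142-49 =-191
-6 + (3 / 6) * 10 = -1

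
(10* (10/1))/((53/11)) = 1100/53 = 20.75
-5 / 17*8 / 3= -40 / 51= -0.78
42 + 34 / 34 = 43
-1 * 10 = -10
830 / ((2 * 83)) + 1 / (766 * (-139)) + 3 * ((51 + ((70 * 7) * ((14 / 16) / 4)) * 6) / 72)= 33.92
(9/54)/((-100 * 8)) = -1/4800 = -0.00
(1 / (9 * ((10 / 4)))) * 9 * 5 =2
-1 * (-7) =7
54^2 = 2916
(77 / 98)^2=121 / 196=0.62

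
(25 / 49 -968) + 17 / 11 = -520644 / 539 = -965.94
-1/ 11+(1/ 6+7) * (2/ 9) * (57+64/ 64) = 92.28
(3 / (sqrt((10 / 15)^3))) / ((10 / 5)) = 9 * sqrt(6) / 8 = 2.76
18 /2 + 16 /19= 187 /19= 9.84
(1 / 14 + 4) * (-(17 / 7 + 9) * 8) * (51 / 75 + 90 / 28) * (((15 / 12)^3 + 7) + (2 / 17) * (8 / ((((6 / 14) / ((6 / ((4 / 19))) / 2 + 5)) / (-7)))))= 4851362701 / 11662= 415997.49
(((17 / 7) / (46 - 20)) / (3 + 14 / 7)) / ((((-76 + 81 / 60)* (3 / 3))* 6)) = -17 / 407589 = -0.00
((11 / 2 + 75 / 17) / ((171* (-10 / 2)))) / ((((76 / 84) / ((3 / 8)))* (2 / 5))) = -2359 / 196384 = -0.01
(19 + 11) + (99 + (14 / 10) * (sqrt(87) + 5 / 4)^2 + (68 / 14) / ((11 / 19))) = 294.02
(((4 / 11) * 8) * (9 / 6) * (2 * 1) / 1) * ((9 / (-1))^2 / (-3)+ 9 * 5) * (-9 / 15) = -5184 / 55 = -94.25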